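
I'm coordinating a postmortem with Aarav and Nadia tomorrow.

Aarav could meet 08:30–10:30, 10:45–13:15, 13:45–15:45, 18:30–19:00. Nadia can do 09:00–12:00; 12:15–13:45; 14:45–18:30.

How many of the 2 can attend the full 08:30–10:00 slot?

1

Aarav can make the full 08:30-10:00 slot — that's 1.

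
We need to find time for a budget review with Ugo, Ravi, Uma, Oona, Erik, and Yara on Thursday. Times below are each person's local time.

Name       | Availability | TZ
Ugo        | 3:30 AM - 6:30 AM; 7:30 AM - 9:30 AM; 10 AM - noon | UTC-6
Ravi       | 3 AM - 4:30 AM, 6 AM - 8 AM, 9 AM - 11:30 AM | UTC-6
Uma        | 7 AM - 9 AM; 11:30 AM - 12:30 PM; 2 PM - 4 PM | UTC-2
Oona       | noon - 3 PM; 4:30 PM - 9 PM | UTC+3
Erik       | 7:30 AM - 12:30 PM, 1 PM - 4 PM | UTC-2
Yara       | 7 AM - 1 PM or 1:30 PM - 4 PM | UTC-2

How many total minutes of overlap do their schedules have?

Ugo in UTC: 09:30-12:30, 13:30-15:30, 16:00-18:00 (add 6h to convert from UTC-6).
Ravi in UTC: 09:00-10:30, 12:00-14:00, 15:00-17:30 (add 6h to convert from UTC-6).
Uma in UTC: 09:00-11:00, 13:30-14:30, 16:00-18:00 (add 2h to convert from UTC-2).
Oona in UTC: 09:00-12:00, 13:30-18:00 (subtract 3h to convert from UTC+3).
Erik in UTC: 09:30-14:30, 15:00-18:00 (add 2h to convert from UTC-2).
Yara in UTC: 09:00-15:00, 15:30-18:00 (add 2h to convert from UTC-2).
Ugo ∩ Ravi: 09:30-10:30, 12:00-12:30, 13:30-14:00, 15:00-15:30, 16:00-17:30.
Ugo ∩ Ravi ∩ Uma: 09:30-10:30, 13:30-14:00, 16:00-17:30.
Ugo ∩ Ravi ∩ Uma ∩ Oona: 09:30-10:30, 13:30-14:00, 16:00-17:30.
Ugo ∩ Ravi ∩ Uma ∩ Oona ∩ Erik: 09:30-10:30, 13:30-14:00, 16:00-17:30.
Ugo ∩ Ravi ∩ Uma ∩ Oona ∩ Erik ∩ Yara: 09:30-10:30, 13:30-14:00, 16:00-17:30.
Summing the common windows: 60 + 30 + 90 = 180 minutes.

180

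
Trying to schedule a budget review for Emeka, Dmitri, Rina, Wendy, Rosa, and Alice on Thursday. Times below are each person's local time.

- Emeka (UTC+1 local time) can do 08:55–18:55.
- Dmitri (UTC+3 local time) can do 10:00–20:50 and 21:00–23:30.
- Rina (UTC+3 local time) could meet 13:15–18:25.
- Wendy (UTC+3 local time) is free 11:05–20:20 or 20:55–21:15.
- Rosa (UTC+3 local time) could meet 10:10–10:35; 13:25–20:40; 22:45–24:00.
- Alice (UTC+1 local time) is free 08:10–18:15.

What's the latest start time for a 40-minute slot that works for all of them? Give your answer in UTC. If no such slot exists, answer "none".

14:45

Emeka in UTC: 07:55-17:55 (subtract 1h to convert from UTC+1).
Dmitri in UTC: 07:00-17:50, 18:00-20:30 (subtract 3h to convert from UTC+3).
Rina in UTC: 10:15-15:25 (subtract 3h to convert from UTC+3).
Wendy in UTC: 08:05-17:20, 17:55-18:15 (subtract 3h to convert from UTC+3).
Rosa in UTC: 07:10-07:35, 10:25-17:40, 19:45-21:00 (subtract 3h to convert from UTC+3).
Alice in UTC: 07:10-17:15 (subtract 1h to convert from UTC+1).
Emeka ∩ Dmitri: 07:55-17:50.
Emeka ∩ Dmitri ∩ Rina: 10:15-15:25.
Emeka ∩ Dmitri ∩ Rina ∩ Wendy: 10:15-15:25.
Emeka ∩ Dmitri ∩ Rina ∩ Wendy ∩ Rosa: 10:25-15:25.
Emeka ∩ Dmitri ∩ Rina ∩ Wendy ∩ Rosa ∩ Alice: 10:25-15:25.
Those are the intersection windows.
The last common window of at least 40 minutes is 10:25-15:25; a 40-minute meeting can start as late as 14:45 and still end by 15:25.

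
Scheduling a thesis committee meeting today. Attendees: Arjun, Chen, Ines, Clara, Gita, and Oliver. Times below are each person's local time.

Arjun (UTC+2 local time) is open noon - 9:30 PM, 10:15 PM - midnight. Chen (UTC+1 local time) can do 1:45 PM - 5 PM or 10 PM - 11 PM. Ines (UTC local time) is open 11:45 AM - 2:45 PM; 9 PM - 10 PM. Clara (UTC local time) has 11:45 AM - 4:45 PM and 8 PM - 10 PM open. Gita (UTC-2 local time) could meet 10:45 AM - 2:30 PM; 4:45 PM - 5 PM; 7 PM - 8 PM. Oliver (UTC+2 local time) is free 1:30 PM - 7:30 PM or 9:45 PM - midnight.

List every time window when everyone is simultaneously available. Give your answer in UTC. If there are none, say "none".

12:45-14:45, 21:00-22:00

Arjun in UTC: 10:00-19:30, 20:15-22:00 (subtract 2h to convert from UTC+2).
Chen in UTC: 12:45-16:00, 21:00-22:00 (subtract 1h to convert from UTC+1).
Ines in UTC: 11:45-14:45, 21:00-22:00.
Clara in UTC: 11:45-16:45, 20:00-22:00.
Gita in UTC: 12:45-16:30, 18:45-19:00, 21:00-22:00 (add 2h to convert from UTC-2).
Oliver in UTC: 11:30-17:30, 19:45-22:00 (subtract 2h to convert from UTC+2).
Arjun ∩ Chen: 12:45-16:00, 21:00-22:00.
Arjun ∩ Chen ∩ Ines: 12:45-14:45, 21:00-22:00.
Arjun ∩ Chen ∩ Ines ∩ Clara: 12:45-14:45, 21:00-22:00.
Arjun ∩ Chen ∩ Ines ∩ Clara ∩ Gita: 12:45-14:45, 21:00-22:00.
Arjun ∩ Chen ∩ Ines ∩ Clara ∩ Gita ∩ Oliver: 12:45-14:45, 21:00-22:00.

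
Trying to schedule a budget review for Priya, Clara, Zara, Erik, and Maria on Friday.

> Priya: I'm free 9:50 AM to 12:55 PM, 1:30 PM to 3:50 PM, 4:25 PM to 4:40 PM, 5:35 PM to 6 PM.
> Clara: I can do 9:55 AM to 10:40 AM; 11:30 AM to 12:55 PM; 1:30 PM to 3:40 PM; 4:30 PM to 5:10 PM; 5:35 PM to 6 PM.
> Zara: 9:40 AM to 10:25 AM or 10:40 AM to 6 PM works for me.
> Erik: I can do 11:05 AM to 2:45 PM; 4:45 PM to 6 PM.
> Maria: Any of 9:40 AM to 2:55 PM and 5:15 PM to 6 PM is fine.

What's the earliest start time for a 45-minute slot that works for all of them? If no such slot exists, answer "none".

Priya ∩ Clara: 09:55-10:40, 11:30-12:55, 13:30-15:40, 16:30-16:40, 17:35-18:00.
Priya ∩ Clara ∩ Zara: 09:55-10:25, 11:30-12:55, 13:30-15:40, 16:30-16:40, 17:35-18:00.
Priya ∩ Clara ∩ Zara ∩ Erik: 11:30-12:55, 13:30-14:45, 17:35-18:00.
Priya ∩ Clara ∩ Zara ∩ Erik ∩ Maria: 11:30-12:55, 13:30-14:45, 17:35-18:00.
The first common window of at least 45 minutes is 11:30-12:55, so the earliest start is 11:30.

11:30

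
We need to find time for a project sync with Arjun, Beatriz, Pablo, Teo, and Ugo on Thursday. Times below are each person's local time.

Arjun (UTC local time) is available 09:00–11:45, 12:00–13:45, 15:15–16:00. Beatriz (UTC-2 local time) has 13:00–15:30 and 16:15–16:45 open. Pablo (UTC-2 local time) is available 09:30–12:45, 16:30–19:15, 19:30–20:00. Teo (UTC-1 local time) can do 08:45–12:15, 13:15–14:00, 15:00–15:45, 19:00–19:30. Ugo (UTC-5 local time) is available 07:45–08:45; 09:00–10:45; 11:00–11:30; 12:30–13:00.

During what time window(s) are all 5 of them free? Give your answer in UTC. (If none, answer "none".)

Arjun in UTC: 09:00-11:45, 12:00-13:45, 15:15-16:00.
Beatriz in UTC: 15:00-17:30, 18:15-18:45 (add 2h to convert from UTC-2).
Pablo in UTC: 11:30-14:45, 18:30-21:15, 21:30-22:00 (add 2h to convert from UTC-2).
Teo in UTC: 09:45-13:15, 14:15-15:00, 16:00-16:45, 20:00-20:30 (add 1h to convert from UTC-1).
Ugo in UTC: 12:45-13:45, 14:00-15:45, 16:00-16:30, 17:30-18:00 (add 5h to convert from UTC-5).
Arjun ∩ Beatriz: 15:15-16:00.
Arjun ∩ Beatriz ∩ Pablo: ∅.
Arjun ∩ Beatriz ∩ Pablo ∩ Teo: ∅.
Arjun ∩ Beatriz ∩ Pablo ∩ Teo ∩ Ugo: ∅.
There is no time when everyone is free.

none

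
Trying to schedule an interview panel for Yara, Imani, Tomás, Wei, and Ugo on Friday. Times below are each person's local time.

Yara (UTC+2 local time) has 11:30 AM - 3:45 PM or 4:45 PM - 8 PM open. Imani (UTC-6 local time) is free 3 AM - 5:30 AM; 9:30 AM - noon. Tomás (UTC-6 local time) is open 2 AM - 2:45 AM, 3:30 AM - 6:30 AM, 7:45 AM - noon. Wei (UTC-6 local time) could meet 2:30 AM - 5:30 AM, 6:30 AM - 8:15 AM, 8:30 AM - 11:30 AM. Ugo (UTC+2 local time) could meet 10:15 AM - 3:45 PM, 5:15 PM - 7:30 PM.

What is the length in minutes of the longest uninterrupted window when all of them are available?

Yara in UTC: 09:30-13:45, 14:45-18:00 (subtract 2h to convert from UTC+2).
Imani in UTC: 09:00-11:30, 15:30-18:00 (add 6h to convert from UTC-6).
Tomás in UTC: 08:00-08:45, 09:30-12:30, 13:45-18:00 (add 6h to convert from UTC-6).
Wei in UTC: 08:30-11:30, 12:30-14:15, 14:30-17:30 (add 6h to convert from UTC-6).
Ugo in UTC: 08:15-13:45, 15:15-17:30 (subtract 2h to convert from UTC+2).
Yara ∩ Imani: 09:30-11:30, 15:30-18:00.
Yara ∩ Imani ∩ Tomás: 09:30-11:30, 15:30-18:00.
Yara ∩ Imani ∩ Tomás ∩ Wei: 09:30-11:30, 15:30-17:30.
Yara ∩ Imani ∩ Tomás ∩ Wei ∩ Ugo: 09:30-11:30, 15:30-17:30.
The longest is 09:30-11:30 at 120 minutes.

120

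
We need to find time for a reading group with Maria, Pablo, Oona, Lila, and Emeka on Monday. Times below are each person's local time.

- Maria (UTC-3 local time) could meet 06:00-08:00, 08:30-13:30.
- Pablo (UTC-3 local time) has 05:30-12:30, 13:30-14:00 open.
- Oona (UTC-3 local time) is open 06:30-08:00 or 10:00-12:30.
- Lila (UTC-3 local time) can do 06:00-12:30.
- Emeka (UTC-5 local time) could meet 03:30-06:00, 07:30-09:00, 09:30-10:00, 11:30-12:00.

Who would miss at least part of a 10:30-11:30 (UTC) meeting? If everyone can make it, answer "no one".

Emeka, Maria, Oona

Maria in UTC: 09:00-11:00, 11:30-16:30 (add 3h to convert from UTC-3).
Pablo in UTC: 08:30-15:30, 16:30-17:00 (add 3h to convert from UTC-3).
Oona in UTC: 09:30-11:00, 13:00-15:30 (add 3h to convert from UTC-3).
Lila in UTC: 09:00-15:30 (add 3h to convert from UTC-3).
Emeka in UTC: 08:30-11:00, 12:30-14:00, 14:30-15:00, 16:30-17:00 (add 5h to convert from UTC-5).
Maria: not fully free for 10:30-11:30. Pablo: free for 10:30-11:30. Oona: not fully free for 10:30-11:30. Lila: free for 10:30-11:30. Emeka: not fully free for 10:30-11:30.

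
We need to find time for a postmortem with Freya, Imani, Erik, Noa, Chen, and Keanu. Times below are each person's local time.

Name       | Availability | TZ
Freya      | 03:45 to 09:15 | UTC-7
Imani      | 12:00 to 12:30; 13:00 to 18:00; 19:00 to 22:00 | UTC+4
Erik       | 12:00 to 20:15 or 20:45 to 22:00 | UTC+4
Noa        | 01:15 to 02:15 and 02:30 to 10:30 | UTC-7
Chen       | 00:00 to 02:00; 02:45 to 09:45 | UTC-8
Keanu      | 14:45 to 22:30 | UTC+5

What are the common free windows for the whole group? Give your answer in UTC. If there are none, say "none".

10:45-14:00, 15:00-16:15

Freya in UTC: 10:45-16:15 (add 7h to convert from UTC-7).
Imani in UTC: 08:00-08:30, 09:00-14:00, 15:00-18:00 (subtract 4h to convert from UTC+4).
Erik in UTC: 08:00-16:15, 16:45-18:00 (subtract 4h to convert from UTC+4).
Noa in UTC: 08:15-09:15, 09:30-17:30 (add 7h to convert from UTC-7).
Chen in UTC: 08:00-10:00, 10:45-17:45 (add 8h to convert from UTC-8).
Keanu in UTC: 09:45-17:30 (subtract 5h to convert from UTC+5).
Freya ∩ Imani: 10:45-14:00, 15:00-16:15.
Freya ∩ Imani ∩ Erik: 10:45-14:00, 15:00-16:15.
Freya ∩ Imani ∩ Erik ∩ Noa: 10:45-14:00, 15:00-16:15.
Freya ∩ Imani ∩ Erik ∩ Noa ∩ Chen: 10:45-14:00, 15:00-16:15.
Freya ∩ Imani ∩ Erik ∩ Noa ∩ Chen ∩ Keanu: 10:45-14:00, 15:00-16:15.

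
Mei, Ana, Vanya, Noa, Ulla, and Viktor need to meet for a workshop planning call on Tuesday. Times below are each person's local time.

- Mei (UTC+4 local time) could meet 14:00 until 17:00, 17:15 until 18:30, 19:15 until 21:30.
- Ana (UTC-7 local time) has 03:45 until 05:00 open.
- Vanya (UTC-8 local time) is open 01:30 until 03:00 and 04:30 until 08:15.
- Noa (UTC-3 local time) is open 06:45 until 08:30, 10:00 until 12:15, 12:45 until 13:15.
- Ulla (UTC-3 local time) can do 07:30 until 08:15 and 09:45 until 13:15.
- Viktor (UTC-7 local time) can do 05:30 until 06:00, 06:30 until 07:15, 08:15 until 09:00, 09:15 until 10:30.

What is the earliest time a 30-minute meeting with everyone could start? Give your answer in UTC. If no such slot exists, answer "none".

Mei in UTC: 10:00-13:00, 13:15-14:30, 15:15-17:30 (subtract 4h to convert from UTC+4).
Ana in UTC: 10:45-12:00 (add 7h to convert from UTC-7).
Vanya in UTC: 09:30-11:00, 12:30-16:15 (add 8h to convert from UTC-8).
Noa in UTC: 09:45-11:30, 13:00-15:15, 15:45-16:15 (add 3h to convert from UTC-3).
Ulla in UTC: 10:30-11:15, 12:45-16:15 (add 3h to convert from UTC-3).
Viktor in UTC: 12:30-13:00, 13:30-14:15, 15:15-16:00, 16:15-17:30 (add 7h to convert from UTC-7).
Mei ∩ Ana: 10:45-12:00.
Mei ∩ Ana ∩ Vanya: 10:45-11:00.
Mei ∩ Ana ∩ Vanya ∩ Noa: 10:45-11:00.
Mei ∩ Ana ∩ Vanya ∩ Noa ∩ Ulla: 10:45-11:00.
Mei ∩ Ana ∩ Vanya ∩ Noa ∩ Ulla ∩ Viktor: ∅.
There is no time when everyone is free.
No common window is at least 30 minutes long.

none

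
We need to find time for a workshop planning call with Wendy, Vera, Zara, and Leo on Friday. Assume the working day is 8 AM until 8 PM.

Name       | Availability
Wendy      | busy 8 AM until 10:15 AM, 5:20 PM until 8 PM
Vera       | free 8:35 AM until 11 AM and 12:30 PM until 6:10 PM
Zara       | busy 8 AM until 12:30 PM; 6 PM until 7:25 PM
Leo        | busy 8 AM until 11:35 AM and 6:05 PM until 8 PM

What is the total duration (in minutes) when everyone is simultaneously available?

290

Wendy free: 10:15-17:20 (invert busy blocks within the working day).
Vera free: 08:35-11:00, 12:30-18:10.
Zara free: 12:30-18:00, 19:25-20:00 (invert busy blocks within the working day).
Leo free: 11:35-18:05 (invert busy blocks within the working day).
Wendy ∩ Vera: 10:15-11:00, 12:30-17:20.
Wendy ∩ Vera ∩ Zara: 12:30-17:20.
Wendy ∩ Vera ∩ Zara ∩ Leo: 12:30-17:20.
That's a single block of 290 minutes.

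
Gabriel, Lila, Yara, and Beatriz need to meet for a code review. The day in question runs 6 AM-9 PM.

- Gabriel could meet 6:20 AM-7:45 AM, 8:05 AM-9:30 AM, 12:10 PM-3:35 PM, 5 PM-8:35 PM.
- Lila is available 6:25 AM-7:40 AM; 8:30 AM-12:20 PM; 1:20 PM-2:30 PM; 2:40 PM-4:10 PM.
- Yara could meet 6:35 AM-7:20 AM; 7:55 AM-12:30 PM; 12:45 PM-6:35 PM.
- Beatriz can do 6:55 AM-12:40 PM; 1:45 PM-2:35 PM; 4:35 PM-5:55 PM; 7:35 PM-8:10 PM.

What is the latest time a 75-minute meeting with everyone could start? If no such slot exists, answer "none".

Gabriel ∩ Lila: 06:25-07:40, 08:30-09:30, 12:10-12:20, 13:20-14:30, 14:40-15:35.
Gabriel ∩ Lila ∩ Yara: 06:35-07:20, 08:30-09:30, 12:10-12:20, 13:20-14:30, 14:40-15:35.
Gabriel ∩ Lila ∩ Yara ∩ Beatriz: 06:55-07:20, 08:30-09:30, 12:10-12:20, 13:45-14:30.
Those are the intersection windows.
No common window is at least 75 minutes long.

none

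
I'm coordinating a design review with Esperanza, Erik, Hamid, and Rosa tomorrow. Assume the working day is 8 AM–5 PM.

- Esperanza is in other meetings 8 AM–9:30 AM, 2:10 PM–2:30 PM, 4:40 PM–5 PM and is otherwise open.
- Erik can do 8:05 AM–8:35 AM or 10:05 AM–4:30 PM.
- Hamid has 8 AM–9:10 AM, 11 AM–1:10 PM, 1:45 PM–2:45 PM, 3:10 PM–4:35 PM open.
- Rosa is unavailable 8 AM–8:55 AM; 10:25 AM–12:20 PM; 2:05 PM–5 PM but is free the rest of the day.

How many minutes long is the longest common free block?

Esperanza free: 09:30-14:10, 14:30-16:40 (invert busy blocks within the working day).
Erik free: 08:05-08:35, 10:05-16:30.
Hamid free: 08:00-09:10, 11:00-13:10, 13:45-14:45, 15:10-16:35.
Rosa free: 08:55-10:25, 12:20-14:05 (invert busy blocks within the working day).
Esperanza ∩ Erik: 10:05-14:10, 14:30-16:30.
Esperanza ∩ Erik ∩ Hamid: 11:00-13:10, 13:45-14:10, 14:30-14:45, 15:10-16:30.
Esperanza ∩ Erik ∩ Hamid ∩ Rosa: 12:20-13:10, 13:45-14:05.
So the common availability across everyone is 12:20-13:10, 13:45-14:05.
The longest is 12:20-13:10 at 50 minutes.

50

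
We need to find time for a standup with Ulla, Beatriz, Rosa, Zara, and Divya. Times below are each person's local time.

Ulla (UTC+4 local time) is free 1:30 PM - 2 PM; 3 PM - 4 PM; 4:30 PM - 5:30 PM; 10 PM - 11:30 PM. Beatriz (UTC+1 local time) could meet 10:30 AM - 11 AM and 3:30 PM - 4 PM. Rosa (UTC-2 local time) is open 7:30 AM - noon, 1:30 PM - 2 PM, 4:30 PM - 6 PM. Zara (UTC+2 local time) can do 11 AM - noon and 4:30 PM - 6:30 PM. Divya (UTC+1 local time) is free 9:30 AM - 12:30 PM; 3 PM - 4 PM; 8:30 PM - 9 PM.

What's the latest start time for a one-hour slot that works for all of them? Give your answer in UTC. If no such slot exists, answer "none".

none

Ulla in UTC: 09:30-10:00, 11:00-12:00, 12:30-13:30, 18:00-19:30 (subtract 4h to convert from UTC+4).
Beatriz in UTC: 09:30-10:00, 14:30-15:00 (subtract 1h to convert from UTC+1).
Rosa in UTC: 09:30-14:00, 15:30-16:00, 18:30-20:00 (add 2h to convert from UTC-2).
Zara in UTC: 09:00-10:00, 14:30-16:30 (subtract 2h to convert from UTC+2).
Divya in UTC: 08:30-11:30, 14:00-15:00, 19:30-20:00 (subtract 1h to convert from UTC+1).
Ulla ∩ Beatriz: 09:30-10:00.
Ulla ∩ Beatriz ∩ Rosa: 09:30-10:00.
Ulla ∩ Beatriz ∩ Rosa ∩ Zara: 09:30-10:00.
Ulla ∩ Beatriz ∩ Rosa ∩ Zara ∩ Divya: 09:30-10:00.
No common window is at least 60 minutes long.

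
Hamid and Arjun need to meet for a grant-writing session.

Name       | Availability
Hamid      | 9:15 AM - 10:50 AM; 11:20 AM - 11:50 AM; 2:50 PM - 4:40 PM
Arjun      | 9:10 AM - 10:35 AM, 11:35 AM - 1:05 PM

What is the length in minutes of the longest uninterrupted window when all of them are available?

Hamid ∩ Arjun: 09:15-10:35, 11:35-11:50.
So the common availability across everyone is 09:15-10:35, 11:35-11:50.
The longest is 09:15-10:35 at 80 minutes.

80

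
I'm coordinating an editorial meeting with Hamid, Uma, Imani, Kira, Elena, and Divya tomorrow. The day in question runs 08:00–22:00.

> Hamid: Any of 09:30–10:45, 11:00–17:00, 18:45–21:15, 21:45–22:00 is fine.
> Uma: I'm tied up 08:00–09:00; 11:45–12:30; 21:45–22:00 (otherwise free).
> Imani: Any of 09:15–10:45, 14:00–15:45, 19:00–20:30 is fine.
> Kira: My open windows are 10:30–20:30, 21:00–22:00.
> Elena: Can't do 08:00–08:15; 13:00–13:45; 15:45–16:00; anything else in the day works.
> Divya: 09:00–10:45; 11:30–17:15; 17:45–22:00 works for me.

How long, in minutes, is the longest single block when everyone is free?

105

Hamid free: 09:30-10:45, 11:00-17:00, 18:45-21:15, 21:45-22:00.
Uma free: 09:00-11:45, 12:30-21:45 (invert busy blocks within the working day).
Imani free: 09:15-10:45, 14:00-15:45, 19:00-20:30.
Kira free: 10:30-20:30, 21:00-22:00.
Elena free: 08:15-13:00, 13:45-15:45, 16:00-22:00 (invert busy blocks within the working day).
Divya free: 09:00-10:45, 11:30-17:15, 17:45-22:00.
Hamid ∩ Uma: 09:30-10:45, 11:00-11:45, 12:30-17:00, 18:45-21:15.
Hamid ∩ Uma ∩ Imani: 09:30-10:45, 14:00-15:45, 19:00-20:30.
Hamid ∩ Uma ∩ Imani ∩ Kira: 10:30-10:45, 14:00-15:45, 19:00-20:30.
Hamid ∩ Uma ∩ Imani ∩ Kira ∩ Elena: 10:30-10:45, 14:00-15:45, 19:00-20:30.
Hamid ∩ Uma ∩ Imani ∩ Kira ∩ Elena ∩ Divya: 10:30-10:45, 14:00-15:45, 19:00-20:30.
The longest is 14:00-15:45 at 105 minutes.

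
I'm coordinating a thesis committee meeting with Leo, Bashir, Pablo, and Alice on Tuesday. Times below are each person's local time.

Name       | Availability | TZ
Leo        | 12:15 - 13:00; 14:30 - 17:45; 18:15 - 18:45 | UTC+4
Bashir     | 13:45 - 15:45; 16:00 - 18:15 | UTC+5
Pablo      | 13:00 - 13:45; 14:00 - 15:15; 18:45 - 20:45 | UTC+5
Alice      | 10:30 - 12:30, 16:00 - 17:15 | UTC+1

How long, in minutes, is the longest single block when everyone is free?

0

Leo in UTC: 08:15-09:00, 10:30-13:45, 14:15-14:45 (subtract 4h to convert from UTC+4).
Bashir in UTC: 08:45-10:45, 11:00-13:15 (subtract 5h to convert from UTC+5).
Pablo in UTC: 08:00-08:45, 09:00-10:15, 13:45-15:45 (subtract 5h to convert from UTC+5).
Alice in UTC: 09:30-11:30, 15:00-16:15 (subtract 1h to convert from UTC+1).
Leo ∩ Bashir: 08:45-09:00, 10:30-10:45, 11:00-13:15.
Leo ∩ Bashir ∩ Pablo: ∅.
Leo ∩ Bashir ∩ Pablo ∩ Alice: ∅.
There is no time when everyone is free.
No common window exists, so the longest block is 0 minutes.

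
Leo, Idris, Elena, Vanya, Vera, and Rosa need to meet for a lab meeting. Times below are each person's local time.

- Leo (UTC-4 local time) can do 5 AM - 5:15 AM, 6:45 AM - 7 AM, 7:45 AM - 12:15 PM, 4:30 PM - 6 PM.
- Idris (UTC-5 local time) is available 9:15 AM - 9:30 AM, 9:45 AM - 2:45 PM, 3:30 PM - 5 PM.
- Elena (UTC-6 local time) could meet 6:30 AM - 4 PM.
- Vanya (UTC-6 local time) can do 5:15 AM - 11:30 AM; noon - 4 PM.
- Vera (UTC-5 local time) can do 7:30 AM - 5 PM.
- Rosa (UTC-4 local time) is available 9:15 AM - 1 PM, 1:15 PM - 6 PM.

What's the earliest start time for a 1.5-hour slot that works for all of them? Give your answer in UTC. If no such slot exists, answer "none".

14:45

Leo in UTC: 09:00-09:15, 10:45-11:00, 11:45-16:15, 20:30-22:00 (add 4h to convert from UTC-4).
Idris in UTC: 14:15-14:30, 14:45-19:45, 20:30-22:00 (add 5h to convert from UTC-5).
Elena in UTC: 12:30-22:00 (add 6h to convert from UTC-6).
Vanya in UTC: 11:15-17:30, 18:00-22:00 (add 6h to convert from UTC-6).
Vera in UTC: 12:30-22:00 (add 5h to convert from UTC-5).
Rosa in UTC: 13:15-17:00, 17:15-22:00 (add 4h to convert from UTC-4).
Leo ∩ Idris: 14:15-14:30, 14:45-16:15, 20:30-22:00.
Leo ∩ Idris ∩ Elena: 14:15-14:30, 14:45-16:15, 20:30-22:00.
Leo ∩ Idris ∩ Elena ∩ Vanya: 14:15-14:30, 14:45-16:15, 20:30-22:00.
Leo ∩ Idris ∩ Elena ∩ Vanya ∩ Vera: 14:15-14:30, 14:45-16:15, 20:30-22:00.
Leo ∩ Idris ∩ Elena ∩ Vanya ∩ Vera ∩ Rosa: 14:15-14:30, 14:45-16:15, 20:30-22:00.
The first common window of at least 90 minutes is 14:45-16:15, so the earliest start is 14:45.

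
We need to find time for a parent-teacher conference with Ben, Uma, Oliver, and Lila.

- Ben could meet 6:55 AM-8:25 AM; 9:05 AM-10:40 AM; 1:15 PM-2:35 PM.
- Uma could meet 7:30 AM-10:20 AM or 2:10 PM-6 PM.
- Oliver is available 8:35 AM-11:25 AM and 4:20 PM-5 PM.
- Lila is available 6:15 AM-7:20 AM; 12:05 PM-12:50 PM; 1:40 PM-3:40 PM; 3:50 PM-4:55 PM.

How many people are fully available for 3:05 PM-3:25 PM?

2

Uma and Lila can make the full 15:05-15:25 slot — that's 2.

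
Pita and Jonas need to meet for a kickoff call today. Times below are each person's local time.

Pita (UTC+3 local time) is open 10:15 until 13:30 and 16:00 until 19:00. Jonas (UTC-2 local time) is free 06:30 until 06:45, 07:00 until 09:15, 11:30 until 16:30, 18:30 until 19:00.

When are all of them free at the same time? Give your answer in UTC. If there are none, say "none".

Pita in UTC: 07:15-10:30, 13:00-16:00 (subtract 3h to convert from UTC+3).
Jonas in UTC: 08:30-08:45, 09:00-11:15, 13:30-18:30, 20:30-21:00 (add 2h to convert from UTC-2).
Pita ∩ Jonas: 08:30-08:45, 09:00-10:30, 13:30-16:00.

08:30-08:45, 09:00-10:30, 13:30-16:00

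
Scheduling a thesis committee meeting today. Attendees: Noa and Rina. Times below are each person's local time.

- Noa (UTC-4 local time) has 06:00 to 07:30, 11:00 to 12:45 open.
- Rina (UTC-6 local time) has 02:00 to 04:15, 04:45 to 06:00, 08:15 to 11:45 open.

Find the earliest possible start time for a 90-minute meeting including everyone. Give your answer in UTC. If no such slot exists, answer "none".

15:00

Noa in UTC: 10:00-11:30, 15:00-16:45 (add 4h to convert from UTC-4).
Rina in UTC: 08:00-10:15, 10:45-12:00, 14:15-17:45 (add 6h to convert from UTC-6).
Noa ∩ Rina: 10:00-10:15, 10:45-11:30, 15:00-16:45.
The first common window of at least 90 minutes is 15:00-16:45, so the earliest start is 15:00.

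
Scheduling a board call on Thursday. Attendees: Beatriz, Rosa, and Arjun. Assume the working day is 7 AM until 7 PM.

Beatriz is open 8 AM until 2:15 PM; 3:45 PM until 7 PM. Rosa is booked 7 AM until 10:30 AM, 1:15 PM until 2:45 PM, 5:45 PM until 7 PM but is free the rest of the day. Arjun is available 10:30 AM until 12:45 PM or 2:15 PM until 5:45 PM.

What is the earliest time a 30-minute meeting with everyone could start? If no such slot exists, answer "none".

Beatriz free: 08:00-14:15, 15:45-19:00.
Rosa free: 10:30-13:15, 14:45-17:45 (invert busy blocks within the working day).
Arjun free: 10:30-12:45, 14:15-17:45.
Beatriz ∩ Rosa: 10:30-13:15, 15:45-17:45.
Beatriz ∩ Rosa ∩ Arjun: 10:30-12:45, 15:45-17:45.
The first common window of at least 30 minutes is 10:30-12:45, so the earliest start is 10:30.

10:30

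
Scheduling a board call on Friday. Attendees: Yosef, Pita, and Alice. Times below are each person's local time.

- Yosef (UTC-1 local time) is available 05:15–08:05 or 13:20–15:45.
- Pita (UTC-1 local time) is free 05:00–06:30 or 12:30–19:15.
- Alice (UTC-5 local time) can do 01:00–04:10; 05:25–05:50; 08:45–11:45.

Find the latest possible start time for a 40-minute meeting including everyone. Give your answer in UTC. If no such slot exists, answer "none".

16:05

Yosef in UTC: 06:15-09:05, 14:20-16:45 (add 1h to convert from UTC-1).
Pita in UTC: 06:00-07:30, 13:30-20:15 (add 1h to convert from UTC-1).
Alice in UTC: 06:00-09:10, 10:25-10:50, 13:45-16:45 (add 5h to convert from UTC-5).
Yosef ∩ Pita: 06:15-07:30, 14:20-16:45.
Yosef ∩ Pita ∩ Alice: 06:15-07:30, 14:20-16:45.
The last common window of at least 40 minutes is 14:20-16:45; a 40-minute meeting can start as late as 16:05 and still end by 16:45.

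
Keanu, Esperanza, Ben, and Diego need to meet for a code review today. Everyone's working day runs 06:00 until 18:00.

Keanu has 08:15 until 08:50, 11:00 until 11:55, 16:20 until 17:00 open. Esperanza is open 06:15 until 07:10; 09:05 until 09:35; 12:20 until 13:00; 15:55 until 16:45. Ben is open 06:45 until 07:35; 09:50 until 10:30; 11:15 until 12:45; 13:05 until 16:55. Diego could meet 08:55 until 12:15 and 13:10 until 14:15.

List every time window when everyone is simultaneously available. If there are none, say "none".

none

Keanu ∩ Esperanza: 16:20-16:45.
Keanu ∩ Esperanza ∩ Ben: 16:20-16:45.
Keanu ∩ Esperanza ∩ Ben ∩ Diego: ∅.
There is no time when everyone is free.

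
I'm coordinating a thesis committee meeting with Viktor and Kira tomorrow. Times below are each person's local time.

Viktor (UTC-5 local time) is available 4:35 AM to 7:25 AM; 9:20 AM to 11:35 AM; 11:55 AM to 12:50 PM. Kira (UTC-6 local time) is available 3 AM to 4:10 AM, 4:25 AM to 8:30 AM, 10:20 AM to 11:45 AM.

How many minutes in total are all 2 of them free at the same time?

230

Viktor in UTC: 09:35-12:25, 14:20-16:35, 16:55-17:50 (add 5h to convert from UTC-5).
Kira in UTC: 09:00-10:10, 10:25-14:30, 16:20-17:45 (add 6h to convert from UTC-6).
Viktor ∩ Kira: 09:35-10:10, 10:25-12:25, 14:20-14:30, 16:20-16:35, 16:55-17:45.
Those are the intersection windows.
Summing the common windows: 35 + 120 + 10 + 15 + 50 = 230 minutes.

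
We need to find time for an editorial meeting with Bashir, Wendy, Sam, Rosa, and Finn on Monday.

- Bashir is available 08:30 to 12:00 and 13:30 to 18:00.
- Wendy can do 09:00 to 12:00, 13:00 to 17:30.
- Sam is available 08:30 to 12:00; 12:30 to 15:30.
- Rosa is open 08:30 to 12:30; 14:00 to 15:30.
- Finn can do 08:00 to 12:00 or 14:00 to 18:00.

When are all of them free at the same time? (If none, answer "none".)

09:00-12:00, 14:00-15:30

Bashir ∩ Wendy: 09:00-12:00, 13:30-17:30.
Bashir ∩ Wendy ∩ Sam: 09:00-12:00, 13:30-15:30.
Bashir ∩ Wendy ∩ Sam ∩ Rosa: 09:00-12:00, 14:00-15:30.
Bashir ∩ Wendy ∩ Sam ∩ Rosa ∩ Finn: 09:00-12:00, 14:00-15:30.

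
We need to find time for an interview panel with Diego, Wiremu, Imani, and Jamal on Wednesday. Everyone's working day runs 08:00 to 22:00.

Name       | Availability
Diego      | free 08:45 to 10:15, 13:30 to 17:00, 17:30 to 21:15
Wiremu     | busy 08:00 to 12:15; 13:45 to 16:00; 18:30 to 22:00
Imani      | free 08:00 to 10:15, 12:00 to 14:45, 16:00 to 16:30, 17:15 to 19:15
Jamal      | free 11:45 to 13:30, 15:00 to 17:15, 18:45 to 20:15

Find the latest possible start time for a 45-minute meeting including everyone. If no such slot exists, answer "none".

none

Diego free: 08:45-10:15, 13:30-17:00, 17:30-21:15.
Wiremu free: 12:15-13:45, 16:00-18:30 (invert busy blocks within the working day).
Imani free: 08:00-10:15, 12:00-14:45, 16:00-16:30, 17:15-19:15.
Jamal free: 11:45-13:30, 15:00-17:15, 18:45-20:15.
Diego ∩ Wiremu: 13:30-13:45, 16:00-17:00, 17:30-18:30.
Diego ∩ Wiremu ∩ Imani: 13:30-13:45, 16:00-16:30, 17:30-18:30.
Diego ∩ Wiremu ∩ Imani ∩ Jamal: 16:00-16:30.
Those are the intersection windows.
No common window is at least 45 minutes long.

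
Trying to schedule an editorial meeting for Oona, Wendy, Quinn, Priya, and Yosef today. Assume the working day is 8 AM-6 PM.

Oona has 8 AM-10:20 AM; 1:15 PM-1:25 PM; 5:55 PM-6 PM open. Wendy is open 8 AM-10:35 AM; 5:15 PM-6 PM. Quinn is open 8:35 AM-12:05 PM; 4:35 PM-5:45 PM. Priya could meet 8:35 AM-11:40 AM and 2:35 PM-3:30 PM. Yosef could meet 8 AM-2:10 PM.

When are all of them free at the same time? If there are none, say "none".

08:35-10:20

Oona ∩ Wendy: 08:00-10:20, 17:55-18:00.
Oona ∩ Wendy ∩ Quinn: 08:35-10:20.
Oona ∩ Wendy ∩ Quinn ∩ Priya: 08:35-10:20.
Oona ∩ Wendy ∩ Quinn ∩ Priya ∩ Yosef: 08:35-10:20.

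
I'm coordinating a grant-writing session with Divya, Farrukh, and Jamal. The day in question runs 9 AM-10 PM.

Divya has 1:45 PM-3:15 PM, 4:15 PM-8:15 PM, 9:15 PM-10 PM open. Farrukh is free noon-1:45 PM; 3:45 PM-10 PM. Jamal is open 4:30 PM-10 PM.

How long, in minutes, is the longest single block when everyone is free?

Divya ∩ Farrukh: 16:15-20:15, 21:15-22:00.
Divya ∩ Farrukh ∩ Jamal: 16:30-20:15, 21:15-22:00.
Those are the intersection windows.
The longest is 16:30-20:15 at 225 minutes.

225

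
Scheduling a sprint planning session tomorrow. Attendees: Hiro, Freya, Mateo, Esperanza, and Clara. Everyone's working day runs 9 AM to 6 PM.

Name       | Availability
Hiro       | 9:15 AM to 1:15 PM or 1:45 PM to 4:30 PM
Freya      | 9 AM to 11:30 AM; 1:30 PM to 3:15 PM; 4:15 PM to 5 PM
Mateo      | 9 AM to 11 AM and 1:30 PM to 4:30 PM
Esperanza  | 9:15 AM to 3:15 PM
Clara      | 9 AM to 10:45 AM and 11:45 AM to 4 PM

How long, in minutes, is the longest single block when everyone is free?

Hiro ∩ Freya: 09:15-11:30, 13:45-15:15, 16:15-16:30.
Hiro ∩ Freya ∩ Mateo: 09:15-11:00, 13:45-15:15, 16:15-16:30.
Hiro ∩ Freya ∩ Mateo ∩ Esperanza: 09:15-11:00, 13:45-15:15.
Hiro ∩ Freya ∩ Mateo ∩ Esperanza ∩ Clara: 09:15-10:45, 13:45-15:15.
The longest is 09:15-10:45 at 90 minutes.

90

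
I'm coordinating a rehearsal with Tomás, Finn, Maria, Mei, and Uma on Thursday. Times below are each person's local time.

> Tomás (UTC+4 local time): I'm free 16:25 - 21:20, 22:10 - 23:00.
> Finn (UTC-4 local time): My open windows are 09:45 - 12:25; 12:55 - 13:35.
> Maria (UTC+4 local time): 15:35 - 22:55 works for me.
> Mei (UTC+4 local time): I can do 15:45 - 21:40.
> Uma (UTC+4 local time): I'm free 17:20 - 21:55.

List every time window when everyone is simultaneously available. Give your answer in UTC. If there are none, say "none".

Tomás in UTC: 12:25-17:20, 18:10-19:00 (subtract 4h to convert from UTC+4).
Finn in UTC: 13:45-16:25, 16:55-17:35 (add 4h to convert from UTC-4).
Maria in UTC: 11:35-18:55 (subtract 4h to convert from UTC+4).
Mei in UTC: 11:45-17:40 (subtract 4h to convert from UTC+4).
Uma in UTC: 13:20-17:55 (subtract 4h to convert from UTC+4).
Tomás ∩ Finn: 13:45-16:25, 16:55-17:20.
Tomás ∩ Finn ∩ Maria: 13:45-16:25, 16:55-17:20.
Tomás ∩ Finn ∩ Maria ∩ Mei: 13:45-16:25, 16:55-17:20.
Tomás ∩ Finn ∩ Maria ∩ Mei ∩ Uma: 13:45-16:25, 16:55-17:20.

13:45-16:25, 16:55-17:20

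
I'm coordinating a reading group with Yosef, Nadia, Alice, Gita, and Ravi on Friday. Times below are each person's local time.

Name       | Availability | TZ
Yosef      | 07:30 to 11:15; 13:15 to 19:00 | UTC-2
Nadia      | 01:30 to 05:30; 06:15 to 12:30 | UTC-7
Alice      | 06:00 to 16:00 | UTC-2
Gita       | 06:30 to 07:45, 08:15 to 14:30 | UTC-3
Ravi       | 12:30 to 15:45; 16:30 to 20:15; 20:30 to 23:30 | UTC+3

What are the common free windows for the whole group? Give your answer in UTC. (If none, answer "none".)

09:30-10:45, 11:15-12:30, 15:15-17:15

Yosef in UTC: 09:30-13:15, 15:15-21:00 (add 2h to convert from UTC-2).
Nadia in UTC: 08:30-12:30, 13:15-19:30 (add 7h to convert from UTC-7).
Alice in UTC: 08:00-18:00 (add 2h to convert from UTC-2).
Gita in UTC: 09:30-10:45, 11:15-17:30 (add 3h to convert from UTC-3).
Ravi in UTC: 09:30-12:45, 13:30-17:15, 17:30-20:30 (subtract 3h to convert from UTC+3).
Yosef ∩ Nadia: 09:30-12:30, 15:15-19:30.
Yosef ∩ Nadia ∩ Alice: 09:30-12:30, 15:15-18:00.
Yosef ∩ Nadia ∩ Alice ∩ Gita: 09:30-10:45, 11:15-12:30, 15:15-17:30.
Yosef ∩ Nadia ∩ Alice ∩ Gita ∩ Ravi: 09:30-10:45, 11:15-12:30, 15:15-17:15.
So the common availability across everyone is 09:30-10:45, 11:15-12:30, 15:15-17:15.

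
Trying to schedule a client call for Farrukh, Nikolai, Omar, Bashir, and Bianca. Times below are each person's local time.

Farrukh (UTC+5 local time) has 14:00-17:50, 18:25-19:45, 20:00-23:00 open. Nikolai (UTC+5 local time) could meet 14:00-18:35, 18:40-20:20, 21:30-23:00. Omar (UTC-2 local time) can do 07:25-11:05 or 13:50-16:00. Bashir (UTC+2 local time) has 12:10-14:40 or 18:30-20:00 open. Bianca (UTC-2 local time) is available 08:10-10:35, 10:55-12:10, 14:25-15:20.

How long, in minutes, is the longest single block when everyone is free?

Farrukh in UTC: 09:00-12:50, 13:25-14:45, 15:00-18:00 (subtract 5h to convert from UTC+5).
Nikolai in UTC: 09:00-13:35, 13:40-15:20, 16:30-18:00 (subtract 5h to convert from UTC+5).
Omar in UTC: 09:25-13:05, 15:50-18:00 (add 2h to convert from UTC-2).
Bashir in UTC: 10:10-12:40, 16:30-18:00 (subtract 2h to convert from UTC+2).
Bianca in UTC: 10:10-12:35, 12:55-14:10, 16:25-17:20 (add 2h to convert from UTC-2).
Farrukh ∩ Nikolai: 09:00-12:50, 13:25-13:35, 13:40-14:45, 15:00-15:20, 16:30-18:00.
Farrukh ∩ Nikolai ∩ Omar: 09:25-12:50, 16:30-18:00.
Farrukh ∩ Nikolai ∩ Omar ∩ Bashir: 10:10-12:40, 16:30-18:00.
Farrukh ∩ Nikolai ∩ Omar ∩ Bashir ∩ Bianca: 10:10-12:35, 16:30-17:20.
The longest is 10:10-12:35 at 145 minutes.

145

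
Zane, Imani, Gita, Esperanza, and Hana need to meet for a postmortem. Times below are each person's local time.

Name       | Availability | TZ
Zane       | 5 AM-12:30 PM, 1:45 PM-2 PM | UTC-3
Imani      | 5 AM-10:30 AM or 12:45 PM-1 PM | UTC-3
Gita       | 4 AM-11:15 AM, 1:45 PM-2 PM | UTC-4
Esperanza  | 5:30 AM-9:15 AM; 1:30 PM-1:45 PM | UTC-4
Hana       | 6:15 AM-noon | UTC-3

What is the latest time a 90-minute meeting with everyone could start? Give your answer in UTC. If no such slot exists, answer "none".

11:45

Zane in UTC: 08:00-15:30, 16:45-17:00 (add 3h to convert from UTC-3).
Imani in UTC: 08:00-13:30, 15:45-16:00 (add 3h to convert from UTC-3).
Gita in UTC: 08:00-15:15, 17:45-18:00 (add 4h to convert from UTC-4).
Esperanza in UTC: 09:30-13:15, 17:30-17:45 (add 4h to convert from UTC-4).
Hana in UTC: 09:15-15:00 (add 3h to convert from UTC-3).
Zane ∩ Imani: 08:00-13:30.
Zane ∩ Imani ∩ Gita: 08:00-13:30.
Zane ∩ Imani ∩ Gita ∩ Esperanza: 09:30-13:15.
Zane ∩ Imani ∩ Gita ∩ Esperanza ∩ Hana: 09:30-13:15.
The last common window of at least 90 minutes is 09:30-13:15; a 90-minute meeting can start as late as 11:45 and still end by 13:15.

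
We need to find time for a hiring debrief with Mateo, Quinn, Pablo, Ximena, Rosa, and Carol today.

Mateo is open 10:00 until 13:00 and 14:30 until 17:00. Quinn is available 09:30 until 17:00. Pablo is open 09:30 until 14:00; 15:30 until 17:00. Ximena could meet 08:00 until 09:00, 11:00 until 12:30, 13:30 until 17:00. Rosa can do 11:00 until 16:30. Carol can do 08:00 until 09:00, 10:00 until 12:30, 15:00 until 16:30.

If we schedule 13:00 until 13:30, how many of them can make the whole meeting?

Quinn, Pablo, and Rosa can make the full 13:00-13:30 slot — that's 3.

3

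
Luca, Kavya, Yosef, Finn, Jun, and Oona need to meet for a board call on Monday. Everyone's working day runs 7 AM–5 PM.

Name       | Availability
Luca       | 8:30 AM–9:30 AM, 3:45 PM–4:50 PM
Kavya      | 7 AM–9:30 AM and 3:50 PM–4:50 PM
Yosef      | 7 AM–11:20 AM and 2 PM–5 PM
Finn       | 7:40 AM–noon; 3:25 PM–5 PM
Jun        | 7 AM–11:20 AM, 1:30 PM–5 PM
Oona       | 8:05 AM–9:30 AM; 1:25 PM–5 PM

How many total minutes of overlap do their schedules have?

120

Luca ∩ Kavya: 08:30-09:30, 15:50-16:50.
Luca ∩ Kavya ∩ Yosef: 08:30-09:30, 15:50-16:50.
Luca ∩ Kavya ∩ Yosef ∩ Finn: 08:30-09:30, 15:50-16:50.
Luca ∩ Kavya ∩ Yosef ∩ Finn ∩ Jun: 08:30-09:30, 15:50-16:50.
Luca ∩ Kavya ∩ Yosef ∩ Finn ∩ Jun ∩ Oona: 08:30-09:30, 15:50-16:50.
Summing the common windows: 60 + 60 = 120 minutes.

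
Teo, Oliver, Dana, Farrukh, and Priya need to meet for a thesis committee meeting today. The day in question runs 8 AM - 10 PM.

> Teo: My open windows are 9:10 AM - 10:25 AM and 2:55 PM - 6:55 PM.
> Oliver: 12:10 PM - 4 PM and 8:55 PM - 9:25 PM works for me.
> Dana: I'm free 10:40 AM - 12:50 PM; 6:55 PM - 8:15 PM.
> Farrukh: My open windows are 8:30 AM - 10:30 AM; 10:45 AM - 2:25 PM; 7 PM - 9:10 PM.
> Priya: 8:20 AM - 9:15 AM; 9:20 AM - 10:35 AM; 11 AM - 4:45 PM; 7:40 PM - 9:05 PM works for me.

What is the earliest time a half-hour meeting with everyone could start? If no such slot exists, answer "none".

none

Teo ∩ Oliver: 14:55-16:00.
Teo ∩ Oliver ∩ Dana: ∅.
Teo ∩ Oliver ∩ Dana ∩ Farrukh: ∅.
Teo ∩ Oliver ∩ Dana ∩ Farrukh ∩ Priya: ∅.
There is no time when everyone is free.
No common window is at least 30 minutes long.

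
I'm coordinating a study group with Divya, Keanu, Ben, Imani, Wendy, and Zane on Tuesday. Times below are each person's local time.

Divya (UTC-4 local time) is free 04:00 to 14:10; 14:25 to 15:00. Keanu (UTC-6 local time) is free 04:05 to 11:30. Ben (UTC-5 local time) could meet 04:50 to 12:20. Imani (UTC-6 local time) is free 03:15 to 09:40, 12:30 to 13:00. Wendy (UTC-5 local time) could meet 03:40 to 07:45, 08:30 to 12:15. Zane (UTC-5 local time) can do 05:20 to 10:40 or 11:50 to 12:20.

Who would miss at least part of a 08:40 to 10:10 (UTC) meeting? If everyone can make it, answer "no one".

Ben, Imani, Keanu, Zane

Divya in UTC: 08:00-18:10, 18:25-19:00 (add 4h to convert from UTC-4).
Keanu in UTC: 10:05-17:30 (add 6h to convert from UTC-6).
Ben in UTC: 09:50-17:20 (add 5h to convert from UTC-5).
Imani in UTC: 09:15-15:40, 18:30-19:00 (add 6h to convert from UTC-6).
Wendy in UTC: 08:40-12:45, 13:30-17:15 (add 5h to convert from UTC-5).
Zane in UTC: 10:20-15:40, 16:50-17:20 (add 5h to convert from UTC-5).
Divya: free for 08:40-10:10. Keanu: not fully free for 08:40-10:10. Ben: not fully free for 08:40-10:10. Imani: not fully free for 08:40-10:10. Wendy: free for 08:40-10:10. Zane: not fully free for 08:40-10:10.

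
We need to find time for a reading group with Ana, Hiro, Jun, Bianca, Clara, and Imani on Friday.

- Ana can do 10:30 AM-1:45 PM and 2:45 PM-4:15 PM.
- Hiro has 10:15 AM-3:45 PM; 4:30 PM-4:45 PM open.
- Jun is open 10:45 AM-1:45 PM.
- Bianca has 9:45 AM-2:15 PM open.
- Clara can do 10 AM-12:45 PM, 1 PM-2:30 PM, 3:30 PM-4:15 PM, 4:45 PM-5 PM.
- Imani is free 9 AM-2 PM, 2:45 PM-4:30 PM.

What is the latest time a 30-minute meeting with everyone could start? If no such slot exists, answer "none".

Ana ∩ Hiro: 10:30-13:45, 14:45-15:45.
Ana ∩ Hiro ∩ Jun: 10:45-13:45.
Ana ∩ Hiro ∩ Jun ∩ Bianca: 10:45-13:45.
Ana ∩ Hiro ∩ Jun ∩ Bianca ∩ Clara: 10:45-12:45, 13:00-13:45.
Ana ∩ Hiro ∩ Jun ∩ Bianca ∩ Clara ∩ Imani: 10:45-12:45, 13:00-13:45.
The last common window of at least 30 minutes is 13:00-13:45; a 30-minute meeting can start as late as 13:15 and still end by 13:45.

13:15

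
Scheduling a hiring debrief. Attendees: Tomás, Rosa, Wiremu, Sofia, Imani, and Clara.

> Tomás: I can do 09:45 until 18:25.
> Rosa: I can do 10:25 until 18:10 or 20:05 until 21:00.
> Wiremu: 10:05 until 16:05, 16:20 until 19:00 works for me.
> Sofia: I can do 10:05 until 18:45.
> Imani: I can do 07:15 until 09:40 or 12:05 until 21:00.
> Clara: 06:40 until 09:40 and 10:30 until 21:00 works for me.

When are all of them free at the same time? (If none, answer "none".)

12:05-16:05, 16:20-18:10

Tomás ∩ Rosa: 10:25-18:10.
Tomás ∩ Rosa ∩ Wiremu: 10:25-16:05, 16:20-18:10.
Tomás ∩ Rosa ∩ Wiremu ∩ Sofia: 10:25-16:05, 16:20-18:10.
Tomás ∩ Rosa ∩ Wiremu ∩ Sofia ∩ Imani: 12:05-16:05, 16:20-18:10.
Tomás ∩ Rosa ∩ Wiremu ∩ Sofia ∩ Imani ∩ Clara: 12:05-16:05, 16:20-18:10.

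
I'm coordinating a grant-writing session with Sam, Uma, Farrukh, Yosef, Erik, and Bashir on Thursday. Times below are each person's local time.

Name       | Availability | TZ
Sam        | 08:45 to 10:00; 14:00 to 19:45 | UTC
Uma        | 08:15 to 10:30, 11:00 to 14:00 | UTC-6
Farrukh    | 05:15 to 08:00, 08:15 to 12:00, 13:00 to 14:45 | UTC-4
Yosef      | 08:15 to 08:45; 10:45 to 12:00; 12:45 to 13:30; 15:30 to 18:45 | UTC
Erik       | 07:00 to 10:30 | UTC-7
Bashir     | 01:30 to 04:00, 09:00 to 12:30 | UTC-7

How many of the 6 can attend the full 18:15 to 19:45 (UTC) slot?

2

Sam in UTC: 08:45-10:00, 14:00-19:45.
Uma in UTC: 14:15-16:30, 17:00-20:00 (add 6h to convert from UTC-6).
Farrukh in UTC: 09:15-12:00, 12:15-16:00, 17:00-18:45 (add 4h to convert from UTC-4).
Yosef in UTC: 08:15-08:45, 10:45-12:00, 12:45-13:30, 15:30-18:45.
Erik in UTC: 14:00-17:30 (add 7h to convert from UTC-7).
Bashir in UTC: 08:30-11:00, 16:00-19:30 (add 7h to convert from UTC-7).
Sam and Uma can make the full 18:15-19:45 slot — that's 2.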